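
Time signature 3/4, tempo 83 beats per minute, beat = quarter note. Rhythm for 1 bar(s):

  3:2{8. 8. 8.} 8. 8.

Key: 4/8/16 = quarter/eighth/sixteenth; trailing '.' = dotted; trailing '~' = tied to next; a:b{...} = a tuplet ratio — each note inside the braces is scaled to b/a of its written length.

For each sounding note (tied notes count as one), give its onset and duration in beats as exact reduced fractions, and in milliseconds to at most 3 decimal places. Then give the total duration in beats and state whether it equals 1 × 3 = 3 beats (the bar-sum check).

1) 0.0ms=0b +361.446ms=1/2b
2) 361.446ms=1/2b +361.446ms=1/2b
3) 722.892ms=1b +361.446ms=1/2b
4) 1084.337ms=3/2b +542.169ms=3/4b
5) 1626.506ms=9/4b +542.169ms=3/4b
Σ=3b of 3 (83bpm 3/4) — PASS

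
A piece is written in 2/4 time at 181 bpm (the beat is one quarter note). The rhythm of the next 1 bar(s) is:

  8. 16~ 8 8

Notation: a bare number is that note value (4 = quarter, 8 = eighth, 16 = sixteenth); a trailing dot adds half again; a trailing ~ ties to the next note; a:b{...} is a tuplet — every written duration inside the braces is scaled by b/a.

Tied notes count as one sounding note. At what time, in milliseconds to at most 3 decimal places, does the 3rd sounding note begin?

1. 0.0ms @ 0 + 248.619ms (3/4)
2. 248.619ms @ 3/4 + 248.619ms (3/4)
3. 497.238ms @ 3/2 + 165.746ms (1/2)

note 3 onset = 3/2b = 497.238ms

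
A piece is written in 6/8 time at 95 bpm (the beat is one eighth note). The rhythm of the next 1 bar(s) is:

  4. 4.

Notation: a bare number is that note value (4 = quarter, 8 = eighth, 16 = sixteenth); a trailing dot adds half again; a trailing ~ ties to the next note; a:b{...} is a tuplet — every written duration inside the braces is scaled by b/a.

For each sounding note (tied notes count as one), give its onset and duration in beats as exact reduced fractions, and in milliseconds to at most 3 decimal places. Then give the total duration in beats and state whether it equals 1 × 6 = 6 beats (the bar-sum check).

1) 0.0ms=0b +1894.737ms=3b
2) 1894.737ms=3b +1894.737ms=3b
Σ=6b of 6 (95bpm 6/8) — PASS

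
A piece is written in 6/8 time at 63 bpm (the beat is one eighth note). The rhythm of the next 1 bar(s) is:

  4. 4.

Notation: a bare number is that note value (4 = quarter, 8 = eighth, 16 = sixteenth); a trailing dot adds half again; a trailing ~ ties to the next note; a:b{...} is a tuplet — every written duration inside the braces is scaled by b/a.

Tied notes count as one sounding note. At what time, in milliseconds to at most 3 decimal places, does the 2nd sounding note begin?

1. 0.0ms @ 0 + 2857.143ms (3)
2. 2857.143ms @ 3 + 2857.143ms (3)

note 2 onset = 3b = 2857.143ms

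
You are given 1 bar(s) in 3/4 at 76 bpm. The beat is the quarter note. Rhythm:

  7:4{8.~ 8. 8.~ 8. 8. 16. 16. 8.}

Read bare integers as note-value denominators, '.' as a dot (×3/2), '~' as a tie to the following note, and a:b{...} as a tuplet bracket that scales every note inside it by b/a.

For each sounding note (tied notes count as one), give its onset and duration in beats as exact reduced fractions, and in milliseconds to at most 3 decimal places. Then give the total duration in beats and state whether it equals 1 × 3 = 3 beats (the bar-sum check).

1) 0.0ms=0b +676.692ms=6/7b
2) 676.692ms=6/7b +676.692ms=6/7b
3) 1353.383ms=12/7b +338.346ms=3/7b
4) 1691.729ms=15/7b +169.173ms=3/14b
5) 1860.902ms=33/14b +169.173ms=3/14b
6) 2030.075ms=18/7b +338.346ms=3/7b
Σ=3b of 3 (76bpm 3/4) — PASS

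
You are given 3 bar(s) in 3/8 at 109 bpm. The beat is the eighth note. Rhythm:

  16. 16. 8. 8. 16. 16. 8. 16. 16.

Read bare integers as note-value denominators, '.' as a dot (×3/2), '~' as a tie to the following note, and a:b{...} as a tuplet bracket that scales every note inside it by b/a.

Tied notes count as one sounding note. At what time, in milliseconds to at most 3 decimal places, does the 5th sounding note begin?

note 5 onset = 9/2b = 2477.064ms

1. 0.0ms @ 0 + 412.844ms (3/4)
2. 412.844ms @ 3/4 + 412.844ms (3/4)
3. 825.688ms @ 3/2 + 825.688ms (3/2)
4. 1651.376ms @ 3 + 825.688ms (3/2)
5. 2477.064ms @ 9/2 + 412.844ms (3/4)
6. 2889.908ms @ 21/4 + 412.844ms (3/4)
7. 3302.752ms @ 6 + 825.688ms (3/2)
8. 4128.44ms @ 15/2 + 412.844ms (3/4)
9. 4541.284ms @ 33/4 + 412.844ms (3/4)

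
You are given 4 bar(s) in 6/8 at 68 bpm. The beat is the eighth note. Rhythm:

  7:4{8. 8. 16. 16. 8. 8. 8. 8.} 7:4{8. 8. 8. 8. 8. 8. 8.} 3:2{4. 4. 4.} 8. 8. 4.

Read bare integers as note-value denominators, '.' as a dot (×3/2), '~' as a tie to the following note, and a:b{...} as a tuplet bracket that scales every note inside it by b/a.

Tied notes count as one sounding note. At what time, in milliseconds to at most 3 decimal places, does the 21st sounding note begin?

1. 0.0ms @ 0 + 756.303ms (6/7)
2. 756.303ms @ 6/7 + 756.303ms (6/7)
3. 1512.605ms @ 12/7 + 378.151ms (3/7)
4. 1890.756ms @ 15/7 + 378.151ms (3/7)
5. 2268.908ms @ 18/7 + 756.303ms (6/7)
6. 3025.21ms @ 24/7 + 756.303ms (6/7)
7. 3781.513ms @ 30/7 + 756.303ms (6/7)
8. 4537.815ms @ 36/7 + 756.303ms (6/7)
9. 5294.118ms @ 6 + 756.303ms (6/7)
10. 6050.42ms @ 48/7 + 756.303ms (6/7)
11. 6806.723ms @ 54/7 + 756.303ms (6/7)
12. 7563.025ms @ 60/7 + 756.303ms (6/7)
13. 8319.328ms @ 66/7 + 756.303ms (6/7)
14. 9075.63ms @ 72/7 + 756.303ms (6/7)
15. 9831.933ms @ 78/7 + 756.303ms (6/7)
16. 10588.235ms @ 12 + 1764.706ms (2)
17. 12352.941ms @ 14 + 1764.706ms (2)
18. 14117.647ms @ 16 + 1764.706ms (2)
19. 15882.353ms @ 18 + 1323.529ms (3/2)
20. 17205.882ms @ 39/2 + 1323.529ms (3/2)
21. 18529.412ms @ 21 + 2647.059ms (3)

note 21 onset = 21b = 18529.412ms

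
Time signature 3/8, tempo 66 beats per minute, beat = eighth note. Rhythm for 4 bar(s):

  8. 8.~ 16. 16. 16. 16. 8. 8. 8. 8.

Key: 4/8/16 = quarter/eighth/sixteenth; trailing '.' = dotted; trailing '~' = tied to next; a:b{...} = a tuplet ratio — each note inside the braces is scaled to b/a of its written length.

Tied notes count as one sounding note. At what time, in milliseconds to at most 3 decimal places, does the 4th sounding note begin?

1. 0.0ms @ 0 + 1363.636ms (3/2)
2. 1363.636ms @ 3/2 + 2045.455ms (9/4)
3. 3409.091ms @ 15/4 + 681.818ms (3/4)
4. 4090.909ms @ 9/2 + 681.818ms (3/4)
5. 4772.727ms @ 21/4 + 681.818ms (3/4)
6. 5454.545ms @ 6 + 1363.636ms (3/2)
7. 6818.182ms @ 15/2 + 1363.636ms (3/2)
8. 8181.818ms @ 9 + 1363.636ms (3/2)
9. 9545.455ms @ 21/2 + 1363.636ms (3/2)

note 4 onset = 9/2b = 4090.909ms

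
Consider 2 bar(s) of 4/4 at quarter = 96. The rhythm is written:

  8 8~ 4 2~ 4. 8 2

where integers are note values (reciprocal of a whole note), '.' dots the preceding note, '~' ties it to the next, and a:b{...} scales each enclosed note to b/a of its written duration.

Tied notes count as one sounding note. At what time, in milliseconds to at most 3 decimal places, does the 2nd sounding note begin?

note 2 onset = 1/2b = 312.5ms

1. 0.0ms @ 0 + 312.5ms (1/2)
2. 312.5ms @ 1/2 + 937.5ms (3/2)
3. 1250.0ms @ 2 + 2187.5ms (7/2)
4. 3437.5ms @ 11/2 + 312.5ms (1/2)
5. 3750.0ms @ 6 + 1250.0ms (2)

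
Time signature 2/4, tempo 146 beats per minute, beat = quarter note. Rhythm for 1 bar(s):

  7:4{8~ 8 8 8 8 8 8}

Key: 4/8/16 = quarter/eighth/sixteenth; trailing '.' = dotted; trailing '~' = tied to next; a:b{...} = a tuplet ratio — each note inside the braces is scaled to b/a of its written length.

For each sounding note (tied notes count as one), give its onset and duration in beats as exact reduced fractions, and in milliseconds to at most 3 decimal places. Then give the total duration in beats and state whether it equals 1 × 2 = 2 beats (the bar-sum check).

1) 0.0ms=0b +234.834ms=4/7b
2) 234.834ms=4/7b +117.417ms=2/7b
3) 352.25ms=6/7b +117.417ms=2/7b
4) 469.667ms=8/7b +117.417ms=2/7b
5) 587.084ms=10/7b +117.417ms=2/7b
6) 704.501ms=12/7b +117.417ms=2/7b
Σ=2b of 2 (146bpm 2/4) — PASS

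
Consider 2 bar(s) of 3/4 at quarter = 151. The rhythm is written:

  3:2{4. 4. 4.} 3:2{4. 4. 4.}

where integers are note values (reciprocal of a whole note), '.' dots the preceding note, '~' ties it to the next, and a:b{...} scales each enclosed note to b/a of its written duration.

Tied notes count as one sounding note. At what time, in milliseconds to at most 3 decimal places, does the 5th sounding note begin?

note 5 onset = 4b = 1589.404ms

1. 0.0ms @ 0 + 397.351ms (1)
2. 397.351ms @ 1 + 397.351ms (1)
3. 794.702ms @ 2 + 397.351ms (1)
4. 1192.053ms @ 3 + 397.351ms (1)
5. 1589.404ms @ 4 + 397.351ms (1)
6. 1986.755ms @ 5 + 397.351ms (1)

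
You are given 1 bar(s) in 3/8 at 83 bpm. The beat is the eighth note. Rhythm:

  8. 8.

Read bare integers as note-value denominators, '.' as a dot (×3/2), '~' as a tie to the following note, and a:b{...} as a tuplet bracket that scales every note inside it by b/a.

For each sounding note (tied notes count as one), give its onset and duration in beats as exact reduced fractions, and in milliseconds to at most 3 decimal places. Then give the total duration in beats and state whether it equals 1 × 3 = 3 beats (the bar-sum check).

1) 0.0ms=0b +1084.337ms=3/2b
2) 1084.337ms=3/2b +1084.337ms=3/2b
Σ=3b of 3 (83bpm 3/8) — PASS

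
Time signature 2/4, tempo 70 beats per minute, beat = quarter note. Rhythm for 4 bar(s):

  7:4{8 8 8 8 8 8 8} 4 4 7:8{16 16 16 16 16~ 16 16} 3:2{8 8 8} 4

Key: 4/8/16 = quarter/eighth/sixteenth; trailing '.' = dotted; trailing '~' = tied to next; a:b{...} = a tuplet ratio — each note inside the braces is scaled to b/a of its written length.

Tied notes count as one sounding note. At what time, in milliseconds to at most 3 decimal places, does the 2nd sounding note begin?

1. 0.0ms @ 0 + 244.898ms (2/7)
2. 244.898ms @ 2/7 + 244.898ms (2/7)
3. 489.796ms @ 4/7 + 244.898ms (2/7)
4. 734.694ms @ 6/7 + 244.898ms (2/7)
5. 979.592ms @ 8/7 + 244.898ms (2/7)
6. 1224.49ms @ 10/7 + 244.898ms (2/7)
7. 1469.388ms @ 12/7 + 244.898ms (2/7)
8. 1714.286ms @ 2 + 857.143ms (1)
9. 2571.429ms @ 3 + 857.143ms (1)
10. 3428.571ms @ 4 + 244.898ms (2/7)
11. 3673.469ms @ 30/7 + 244.898ms (2/7)
12. 3918.367ms @ 32/7 + 244.898ms (2/7)
13. 4163.265ms @ 34/7 + 244.898ms (2/7)
14. 4408.163ms @ 36/7 + 489.796ms (4/7)
15. 4897.959ms @ 40/7 + 244.898ms (2/7)
16. 5142.857ms @ 6 + 285.714ms (1/3)
17. 5428.571ms @ 19/3 + 285.714ms (1/3)
18. 5714.286ms @ 20/3 + 285.714ms (1/3)
19. 6000.0ms @ 7 + 857.143ms (1)

note 2 onset = 2/7b = 244.898ms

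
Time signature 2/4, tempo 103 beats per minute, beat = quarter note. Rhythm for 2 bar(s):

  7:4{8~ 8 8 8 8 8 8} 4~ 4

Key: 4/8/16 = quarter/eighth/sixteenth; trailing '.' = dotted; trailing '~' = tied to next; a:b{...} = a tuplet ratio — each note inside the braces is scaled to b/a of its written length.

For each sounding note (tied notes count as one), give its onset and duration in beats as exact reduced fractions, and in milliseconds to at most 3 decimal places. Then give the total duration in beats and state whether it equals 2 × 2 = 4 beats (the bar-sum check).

1) 0.0ms=0b +332.871ms=4/7b
2) 332.871ms=4/7b +166.436ms=2/7b
3) 499.307ms=6/7b +166.436ms=2/7b
4) 665.742ms=8/7b +166.436ms=2/7b
5) 832.178ms=10/7b +166.436ms=2/7b
6) 998.613ms=12/7b +166.436ms=2/7b
7) 1165.049ms=2b +1165.049ms=2b
Σ=4b of 4 (103bpm 2/4) — PASS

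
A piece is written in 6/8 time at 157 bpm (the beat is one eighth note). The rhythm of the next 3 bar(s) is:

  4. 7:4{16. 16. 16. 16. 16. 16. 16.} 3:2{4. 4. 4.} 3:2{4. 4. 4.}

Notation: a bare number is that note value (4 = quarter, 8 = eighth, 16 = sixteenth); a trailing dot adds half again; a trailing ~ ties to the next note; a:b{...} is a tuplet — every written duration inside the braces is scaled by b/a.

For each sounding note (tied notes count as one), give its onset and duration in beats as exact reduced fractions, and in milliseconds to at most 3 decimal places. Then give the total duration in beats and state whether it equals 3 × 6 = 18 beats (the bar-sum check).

1) 0.0ms=0b +1146.497ms=3b
2) 1146.497ms=3b +163.785ms=3/7b
3) 1310.282ms=24/7b +163.785ms=3/7b
4) 1474.067ms=27/7b +163.785ms=3/7b
5) 1637.853ms=30/7b +163.785ms=3/7b
6) 1801.638ms=33/7b +163.785ms=3/7b
7) 1965.423ms=36/7b +163.785ms=3/7b
8) 2129.208ms=39/7b +163.785ms=3/7b
9) 2292.994ms=6b +764.331ms=2b
10) 3057.325ms=8b +764.331ms=2b
11) 3821.656ms=10b +764.331ms=2b
12) 4585.987ms=12b +764.331ms=2b
13) 5350.318ms=14b +764.331ms=2b
14) 6114.65ms=16b +764.331ms=2b
Σ=18b of 18 (157bpm 6/8) — PASS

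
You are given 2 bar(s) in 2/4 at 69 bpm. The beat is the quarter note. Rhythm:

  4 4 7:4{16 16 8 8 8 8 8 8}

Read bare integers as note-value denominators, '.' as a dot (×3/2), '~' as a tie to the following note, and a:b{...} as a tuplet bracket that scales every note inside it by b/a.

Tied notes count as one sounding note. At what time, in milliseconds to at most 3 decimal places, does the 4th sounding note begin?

note 4 onset = 15/7b = 1863.354ms

1. 0.0ms @ 0 + 869.565ms (1)
2. 869.565ms @ 1 + 869.565ms (1)
3. 1739.13ms @ 2 + 124.224ms (1/7)
4. 1863.354ms @ 15/7 + 124.224ms (1/7)
5. 1987.578ms @ 16/7 + 248.447ms (2/7)
6. 2236.025ms @ 18/7 + 248.447ms (2/7)
7. 2484.472ms @ 20/7 + 248.447ms (2/7)
8. 2732.919ms @ 22/7 + 248.447ms (2/7)
9. 2981.366ms @ 24/7 + 248.447ms (2/7)
10. 3229.814ms @ 26/7 + 248.447ms (2/7)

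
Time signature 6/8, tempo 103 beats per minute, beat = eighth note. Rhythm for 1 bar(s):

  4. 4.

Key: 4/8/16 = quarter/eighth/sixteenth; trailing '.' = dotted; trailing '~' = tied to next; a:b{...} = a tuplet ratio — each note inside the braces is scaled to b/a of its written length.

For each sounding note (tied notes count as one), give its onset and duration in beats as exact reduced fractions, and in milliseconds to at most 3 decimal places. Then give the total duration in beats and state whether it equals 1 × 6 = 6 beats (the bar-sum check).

1) 0.0ms=0b +1747.573ms=3b
2) 1747.573ms=3b +1747.573ms=3b
Σ=6b of 6 (103bpm 6/8) — PASS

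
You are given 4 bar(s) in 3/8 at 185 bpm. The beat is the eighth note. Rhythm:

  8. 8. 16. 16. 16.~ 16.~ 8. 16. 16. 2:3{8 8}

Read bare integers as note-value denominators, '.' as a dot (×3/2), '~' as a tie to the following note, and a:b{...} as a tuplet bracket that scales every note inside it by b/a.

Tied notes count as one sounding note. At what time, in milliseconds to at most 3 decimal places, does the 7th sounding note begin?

1. 0.0ms @ 0 + 486.486ms (3/2)
2. 486.486ms @ 3/2 + 486.486ms (3/2)
3. 972.973ms @ 3 + 243.243ms (3/4)
4. 1216.216ms @ 15/4 + 243.243ms (3/4)
5. 1459.459ms @ 9/2 + 972.973ms (3)
6. 2432.432ms @ 15/2 + 243.243ms (3/4)
7. 2675.676ms @ 33/4 + 243.243ms (3/4)
8. 2918.919ms @ 9 + 486.486ms (3/2)
9. 3405.405ms @ 21/2 + 486.486ms (3/2)

note 7 onset = 33/4b = 2675.676ms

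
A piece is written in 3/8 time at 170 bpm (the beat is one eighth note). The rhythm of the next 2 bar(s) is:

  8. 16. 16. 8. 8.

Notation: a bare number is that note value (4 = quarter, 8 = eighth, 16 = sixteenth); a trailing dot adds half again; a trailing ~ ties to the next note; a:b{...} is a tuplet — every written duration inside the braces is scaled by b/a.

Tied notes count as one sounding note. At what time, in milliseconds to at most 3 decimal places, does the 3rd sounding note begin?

1. 0.0ms @ 0 + 529.412ms (3/2)
2. 529.412ms @ 3/2 + 264.706ms (3/4)
3. 794.118ms @ 9/4 + 264.706ms (3/4)
4. 1058.824ms @ 3 + 529.412ms (3/2)
5. 1588.235ms @ 9/2 + 529.412ms (3/2)

note 3 onset = 9/4b = 794.118ms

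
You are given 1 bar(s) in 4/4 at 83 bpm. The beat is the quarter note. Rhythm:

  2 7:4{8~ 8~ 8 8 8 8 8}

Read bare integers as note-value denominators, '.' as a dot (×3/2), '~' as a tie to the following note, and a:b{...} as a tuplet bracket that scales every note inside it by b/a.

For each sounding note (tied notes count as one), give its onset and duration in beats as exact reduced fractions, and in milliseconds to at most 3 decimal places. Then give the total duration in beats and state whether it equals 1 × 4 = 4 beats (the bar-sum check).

1) 0.0ms=0b +1445.783ms=2b
2) 1445.783ms=2b +619.621ms=6/7b
3) 2065.404ms=20/7b +206.54ms=2/7b
4) 2271.945ms=22/7b +206.54ms=2/7b
5) 2478.485ms=24/7b +206.54ms=2/7b
6) 2685.026ms=26/7b +206.54ms=2/7b
Σ=4b of 4 (83bpm 4/4) — PASS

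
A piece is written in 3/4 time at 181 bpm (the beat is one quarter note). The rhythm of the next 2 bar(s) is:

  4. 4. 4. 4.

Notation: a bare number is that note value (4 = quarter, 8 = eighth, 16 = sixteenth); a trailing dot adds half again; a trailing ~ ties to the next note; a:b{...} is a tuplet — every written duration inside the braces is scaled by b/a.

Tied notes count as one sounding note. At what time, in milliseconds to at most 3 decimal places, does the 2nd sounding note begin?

note 2 onset = 3/2b = 497.238ms

1. 0.0ms @ 0 + 497.238ms (3/2)
2. 497.238ms @ 3/2 + 497.238ms (3/2)
3. 994.475ms @ 3 + 497.238ms (3/2)
4. 1491.713ms @ 9/2 + 497.238ms (3/2)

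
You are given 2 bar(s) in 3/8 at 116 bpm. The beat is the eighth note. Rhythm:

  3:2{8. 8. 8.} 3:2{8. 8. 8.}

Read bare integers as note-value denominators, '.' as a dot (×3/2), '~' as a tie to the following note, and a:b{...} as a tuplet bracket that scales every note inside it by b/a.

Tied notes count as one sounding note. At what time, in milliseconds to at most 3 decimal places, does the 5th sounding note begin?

1. 0.0ms @ 0 + 517.241ms (1)
2. 517.241ms @ 1 + 517.241ms (1)
3. 1034.483ms @ 2 + 517.241ms (1)
4. 1551.724ms @ 3 + 517.241ms (1)
5. 2068.966ms @ 4 + 517.241ms (1)
6. 2586.207ms @ 5 + 517.241ms (1)

note 5 onset = 4b = 2068.966ms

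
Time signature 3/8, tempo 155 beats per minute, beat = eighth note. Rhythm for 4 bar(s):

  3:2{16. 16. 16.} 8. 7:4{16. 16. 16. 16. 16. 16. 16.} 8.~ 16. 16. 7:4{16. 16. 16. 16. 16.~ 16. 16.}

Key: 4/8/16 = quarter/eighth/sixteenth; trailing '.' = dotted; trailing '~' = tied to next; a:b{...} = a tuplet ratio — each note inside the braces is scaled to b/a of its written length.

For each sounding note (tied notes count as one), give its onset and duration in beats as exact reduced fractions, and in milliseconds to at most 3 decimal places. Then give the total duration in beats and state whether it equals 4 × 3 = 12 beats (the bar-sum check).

1) 0.0ms=0b +193.548ms=1/2b
2) 193.548ms=1/2b +193.548ms=1/2b
3) 387.097ms=1b +193.548ms=1/2b
4) 580.645ms=3/2b +580.645ms=3/2b
5) 1161.29ms=3b +165.899ms=3/7b
6) 1327.189ms=24/7b +165.899ms=3/7b
7) 1493.088ms=27/7b +165.899ms=3/7b
8) 1658.986ms=30/7b +165.899ms=3/7b
9) 1824.885ms=33/7b +165.899ms=3/7b
10) 1990.783ms=36/7b +165.899ms=3/7b
11) 2156.682ms=39/7b +165.899ms=3/7b
12) 2322.581ms=6b +870.968ms=9/4b
13) 3193.548ms=33/4b +290.323ms=3/4b
14) 3483.871ms=9b +165.899ms=3/7b
15) 3649.77ms=66/7b +165.899ms=3/7b
16) 3815.668ms=69/7b +165.899ms=3/7b
17) 3981.567ms=72/7b +165.899ms=3/7b
18) 4147.465ms=75/7b +331.797ms=6/7b
19) 4479.263ms=81/7b +165.899ms=3/7b
Σ=12b of 12 (155bpm 3/8) — PASS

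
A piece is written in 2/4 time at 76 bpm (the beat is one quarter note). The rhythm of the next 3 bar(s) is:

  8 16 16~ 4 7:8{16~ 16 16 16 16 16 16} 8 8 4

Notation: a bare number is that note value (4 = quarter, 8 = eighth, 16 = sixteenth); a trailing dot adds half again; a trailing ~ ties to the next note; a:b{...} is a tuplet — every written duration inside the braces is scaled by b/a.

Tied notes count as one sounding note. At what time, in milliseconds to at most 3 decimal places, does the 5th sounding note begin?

note 5 onset = 18/7b = 2030.075ms

1. 0.0ms @ 0 + 394.737ms (1/2)
2. 394.737ms @ 1/2 + 197.368ms (1/4)
3. 592.105ms @ 3/4 + 986.842ms (5/4)
4. 1578.947ms @ 2 + 451.128ms (4/7)
5. 2030.075ms @ 18/7 + 225.564ms (2/7)
6. 2255.639ms @ 20/7 + 225.564ms (2/7)
7. 2481.203ms @ 22/7 + 225.564ms (2/7)
8. 2706.767ms @ 24/7 + 225.564ms (2/7)
9. 2932.331ms @ 26/7 + 225.564ms (2/7)
10. 3157.895ms @ 4 + 394.737ms (1/2)
11. 3552.632ms @ 9/2 + 394.737ms (1/2)
12. 3947.368ms @ 5 + 789.474ms (1)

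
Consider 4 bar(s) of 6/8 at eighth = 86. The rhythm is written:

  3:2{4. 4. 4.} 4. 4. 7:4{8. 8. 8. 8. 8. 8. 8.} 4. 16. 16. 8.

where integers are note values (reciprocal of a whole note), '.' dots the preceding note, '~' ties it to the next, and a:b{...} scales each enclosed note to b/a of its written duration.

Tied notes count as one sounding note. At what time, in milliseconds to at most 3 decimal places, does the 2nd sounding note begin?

1. 0.0ms @ 0 + 1395.349ms (2)
2. 1395.349ms @ 2 + 1395.349ms (2)
3. 2790.698ms @ 4 + 1395.349ms (2)
4. 4186.047ms @ 6 + 2093.023ms (3)
5. 6279.07ms @ 9 + 2093.023ms (3)
6. 8372.093ms @ 12 + 598.007ms (6/7)
7. 8970.1ms @ 90/7 + 598.007ms (6/7)
8. 9568.106ms @ 96/7 + 598.007ms (6/7)
9. 10166.113ms @ 102/7 + 598.007ms (6/7)
10. 10764.12ms @ 108/7 + 598.007ms (6/7)
11. 11362.126ms @ 114/7 + 598.007ms (6/7)
12. 11960.133ms @ 120/7 + 598.007ms (6/7)
13. 12558.14ms @ 18 + 2093.023ms (3)
14. 14651.163ms @ 21 + 523.256ms (3/4)
15. 15174.419ms @ 87/4 + 523.256ms (3/4)
16. 15697.674ms @ 45/2 + 1046.512ms (3/2)

note 2 onset = 2b = 1395.349ms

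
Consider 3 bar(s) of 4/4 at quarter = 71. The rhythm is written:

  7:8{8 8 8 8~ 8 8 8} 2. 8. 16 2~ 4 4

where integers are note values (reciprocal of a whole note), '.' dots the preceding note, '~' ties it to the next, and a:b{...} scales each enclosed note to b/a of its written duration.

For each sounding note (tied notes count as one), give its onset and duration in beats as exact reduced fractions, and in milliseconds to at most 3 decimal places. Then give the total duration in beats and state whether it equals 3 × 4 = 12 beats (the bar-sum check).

1) 0.0ms=0b +482.897ms=4/7b
2) 482.897ms=4/7b +482.897ms=4/7b
3) 965.795ms=8/7b +482.897ms=4/7b
4) 1448.692ms=12/7b +965.795ms=8/7b
5) 2414.487ms=20/7b +482.897ms=4/7b
6) 2897.384ms=24/7b +482.897ms=4/7b
7) 3380.282ms=4b +2535.211ms=3b
8) 5915.493ms=7b +633.803ms=3/4b
9) 6549.296ms=31/4b +211.268ms=1/4b
10) 6760.563ms=8b +2535.211ms=3b
11) 9295.775ms=11b +845.07ms=1b
Σ=12b of 12 (71bpm 4/4) — PASS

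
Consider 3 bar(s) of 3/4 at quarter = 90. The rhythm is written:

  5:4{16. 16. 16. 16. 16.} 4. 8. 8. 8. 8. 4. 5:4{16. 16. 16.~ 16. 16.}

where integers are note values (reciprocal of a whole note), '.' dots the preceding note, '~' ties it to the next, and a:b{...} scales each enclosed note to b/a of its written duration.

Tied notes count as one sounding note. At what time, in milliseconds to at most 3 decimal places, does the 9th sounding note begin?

note 9 onset = 9/2b = 3000.0ms

1. 0.0ms @ 0 + 200.0ms (3/10)
2. 200.0ms @ 3/10 + 200.0ms (3/10)
3. 400.0ms @ 3/5 + 200.0ms (3/10)
4. 600.0ms @ 9/10 + 200.0ms (3/10)
5. 800.0ms @ 6/5 + 200.0ms (3/10)
6. 1000.0ms @ 3/2 + 1000.0ms (3/2)
7. 2000.0ms @ 3 + 500.0ms (3/4)
8. 2500.0ms @ 15/4 + 500.0ms (3/4)
9. 3000.0ms @ 9/2 + 500.0ms (3/4)
10. 3500.0ms @ 21/4 + 500.0ms (3/4)
11. 4000.0ms @ 6 + 1000.0ms (3/2)
12. 5000.0ms @ 15/2 + 200.0ms (3/10)
13. 5200.0ms @ 39/5 + 200.0ms (3/10)
14. 5400.0ms @ 81/10 + 400.0ms (3/5)
15. 5800.0ms @ 87/10 + 200.0ms (3/10)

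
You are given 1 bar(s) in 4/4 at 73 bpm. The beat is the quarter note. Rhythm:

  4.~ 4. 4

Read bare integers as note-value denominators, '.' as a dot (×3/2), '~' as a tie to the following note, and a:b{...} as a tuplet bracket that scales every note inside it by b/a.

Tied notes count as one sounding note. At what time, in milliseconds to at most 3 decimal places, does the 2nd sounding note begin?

1. 0.0ms @ 0 + 2465.753ms (3)
2. 2465.753ms @ 3 + 821.918ms (1)

note 2 onset = 3b = 2465.753ms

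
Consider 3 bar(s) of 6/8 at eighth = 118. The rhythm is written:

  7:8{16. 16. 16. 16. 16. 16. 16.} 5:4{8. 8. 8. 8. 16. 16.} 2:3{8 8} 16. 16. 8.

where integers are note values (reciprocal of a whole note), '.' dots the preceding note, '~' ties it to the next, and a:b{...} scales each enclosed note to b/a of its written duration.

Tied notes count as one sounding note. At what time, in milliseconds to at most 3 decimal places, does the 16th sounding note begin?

1. 0.0ms @ 0 + 435.835ms (6/7)
2. 435.835ms @ 6/7 + 435.835ms (6/7)
3. 871.671ms @ 12/7 + 435.835ms (6/7)
4. 1307.506ms @ 18/7 + 435.835ms (6/7)
5. 1743.341ms @ 24/7 + 435.835ms (6/7)
6. 2179.177ms @ 30/7 + 435.835ms (6/7)
7. 2615.012ms @ 36/7 + 435.835ms (6/7)
8. 3050.847ms @ 6 + 610.169ms (6/5)
9. 3661.017ms @ 36/5 + 610.169ms (6/5)
10. 4271.186ms @ 42/5 + 610.169ms (6/5)
11. 4881.356ms @ 48/5 + 610.169ms (6/5)
12. 5491.525ms @ 54/5 + 305.085ms (3/5)
13. 5796.61ms @ 57/5 + 305.085ms (3/5)
14. 6101.695ms @ 12 + 762.712ms (3/2)
15. 6864.407ms @ 27/2 + 762.712ms (3/2)
16. 7627.119ms @ 15 + 381.356ms (3/4)
17. 8008.475ms @ 63/4 + 381.356ms (3/4)
18. 8389.831ms @ 33/2 + 762.712ms (3/2)

note 16 onset = 15b = 7627.119ms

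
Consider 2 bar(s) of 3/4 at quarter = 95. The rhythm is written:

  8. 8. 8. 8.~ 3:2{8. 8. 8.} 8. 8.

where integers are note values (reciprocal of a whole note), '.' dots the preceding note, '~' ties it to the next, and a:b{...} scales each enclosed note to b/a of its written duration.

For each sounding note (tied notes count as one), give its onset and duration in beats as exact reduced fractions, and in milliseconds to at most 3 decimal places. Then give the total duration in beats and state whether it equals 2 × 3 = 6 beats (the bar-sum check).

1) 0.0ms=0b +473.684ms=3/4b
2) 473.684ms=3/4b +473.684ms=3/4b
3) 947.368ms=3/2b +473.684ms=3/4b
4) 1421.053ms=9/4b +789.474ms=5/4b
5) 2210.526ms=7/2b +315.789ms=1/2b
6) 2526.316ms=4b +315.789ms=1/2b
7) 2842.105ms=9/2b +473.684ms=3/4b
8) 3315.789ms=21/4b +473.684ms=3/4b
Σ=6b of 6 (95bpm 3/4) — PASS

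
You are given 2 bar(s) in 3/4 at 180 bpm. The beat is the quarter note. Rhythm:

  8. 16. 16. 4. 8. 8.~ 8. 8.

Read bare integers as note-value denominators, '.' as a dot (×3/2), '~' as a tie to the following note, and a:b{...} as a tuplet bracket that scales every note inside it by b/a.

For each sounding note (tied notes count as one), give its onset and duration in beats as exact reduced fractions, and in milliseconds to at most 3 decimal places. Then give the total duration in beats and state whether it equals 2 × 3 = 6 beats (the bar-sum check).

1) 0.0ms=0b +250.0ms=3/4b
2) 250.0ms=3/4b +125.0ms=3/8b
3) 375.0ms=9/8b +125.0ms=3/8b
4) 500.0ms=3/2b +500.0ms=3/2b
5) 1000.0ms=3b +250.0ms=3/4b
6) 1250.0ms=15/4b +500.0ms=3/2b
7) 1750.0ms=21/4b +250.0ms=3/4b
Σ=6b of 6 (180bpm 3/4) — PASS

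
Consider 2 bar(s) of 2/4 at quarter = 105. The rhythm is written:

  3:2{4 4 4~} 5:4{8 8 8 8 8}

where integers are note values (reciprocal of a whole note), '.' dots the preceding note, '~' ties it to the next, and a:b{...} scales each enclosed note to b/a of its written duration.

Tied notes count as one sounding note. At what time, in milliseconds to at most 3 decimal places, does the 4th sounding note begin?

note 4 onset = 12/5b = 1371.429ms

1. 0.0ms @ 0 + 380.952ms (2/3)
2. 380.952ms @ 2/3 + 380.952ms (2/3)
3. 761.905ms @ 4/3 + 609.524ms (16/15)
4. 1371.429ms @ 12/5 + 228.571ms (2/5)
5. 1600.0ms @ 14/5 + 228.571ms (2/5)
6. 1828.571ms @ 16/5 + 228.571ms (2/5)
7. 2057.143ms @ 18/5 + 228.571ms (2/5)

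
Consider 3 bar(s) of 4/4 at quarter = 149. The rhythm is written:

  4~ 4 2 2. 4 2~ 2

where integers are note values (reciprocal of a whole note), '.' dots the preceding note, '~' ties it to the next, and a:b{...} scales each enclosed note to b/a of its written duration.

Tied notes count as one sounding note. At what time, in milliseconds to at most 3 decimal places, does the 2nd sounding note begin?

1. 0.0ms @ 0 + 805.369ms (2)
2. 805.369ms @ 2 + 805.369ms (2)
3. 1610.738ms @ 4 + 1208.054ms (3)
4. 2818.792ms @ 7 + 402.685ms (1)
5. 3221.477ms @ 8 + 1610.738ms (4)

note 2 onset = 2b = 805.369ms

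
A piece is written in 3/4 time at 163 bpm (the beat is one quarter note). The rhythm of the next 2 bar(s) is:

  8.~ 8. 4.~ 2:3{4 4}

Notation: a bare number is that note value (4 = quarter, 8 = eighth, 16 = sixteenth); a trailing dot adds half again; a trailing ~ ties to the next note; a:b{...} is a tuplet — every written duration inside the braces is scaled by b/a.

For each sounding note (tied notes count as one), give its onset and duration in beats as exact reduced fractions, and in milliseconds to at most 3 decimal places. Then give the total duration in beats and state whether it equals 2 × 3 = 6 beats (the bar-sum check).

1) 0.0ms=0b +552.147ms=3/2b
2) 552.147ms=3/2b +1104.294ms=3b
3) 1656.442ms=9/2b +552.147ms=3/2b
Σ=6b of 6 (163bpm 3/4) — PASS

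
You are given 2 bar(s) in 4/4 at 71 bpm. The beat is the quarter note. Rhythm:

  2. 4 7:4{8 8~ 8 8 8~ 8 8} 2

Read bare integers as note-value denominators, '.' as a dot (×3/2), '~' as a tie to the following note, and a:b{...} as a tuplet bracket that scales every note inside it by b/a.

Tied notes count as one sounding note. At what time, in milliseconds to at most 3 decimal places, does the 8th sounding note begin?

note 8 onset = 6b = 5070.423ms

1. 0.0ms @ 0 + 2535.211ms (3)
2. 2535.211ms @ 3 + 845.07ms (1)
3. 3380.282ms @ 4 + 241.449ms (2/7)
4. 3621.73ms @ 30/7 + 482.897ms (4/7)
5. 4104.628ms @ 34/7 + 241.449ms (2/7)
6. 4346.076ms @ 36/7 + 482.897ms (4/7)
7. 4828.974ms @ 40/7 + 241.449ms (2/7)
8. 5070.423ms @ 6 + 1690.141ms (2)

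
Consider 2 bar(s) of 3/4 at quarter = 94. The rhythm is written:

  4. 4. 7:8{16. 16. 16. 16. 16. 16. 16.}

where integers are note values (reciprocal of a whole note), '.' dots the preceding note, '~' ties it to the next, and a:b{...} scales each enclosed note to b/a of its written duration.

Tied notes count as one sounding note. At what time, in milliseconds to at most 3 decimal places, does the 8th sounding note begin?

1. 0.0ms @ 0 + 957.447ms (3/2)
2. 957.447ms @ 3/2 + 957.447ms (3/2)
3. 1914.894ms @ 3 + 273.556ms (3/7)
4. 2188.45ms @ 24/7 + 273.556ms (3/7)
5. 2462.006ms @ 27/7 + 273.556ms (3/7)
6. 2735.562ms @ 30/7 + 273.556ms (3/7)
7. 3009.119ms @ 33/7 + 273.556ms (3/7)
8. 3282.675ms @ 36/7 + 273.556ms (3/7)
9. 3556.231ms @ 39/7 + 273.556ms (3/7)

note 8 onset = 36/7b = 3282.675ms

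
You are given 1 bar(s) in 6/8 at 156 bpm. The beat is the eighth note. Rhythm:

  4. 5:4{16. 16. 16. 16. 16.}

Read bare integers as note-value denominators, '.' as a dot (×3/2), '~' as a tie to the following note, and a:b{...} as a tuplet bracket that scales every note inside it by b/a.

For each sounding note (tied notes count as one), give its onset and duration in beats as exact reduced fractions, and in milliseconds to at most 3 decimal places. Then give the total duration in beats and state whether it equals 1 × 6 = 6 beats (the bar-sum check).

1) 0.0ms=0b +1153.846ms=3b
2) 1153.846ms=3b +230.769ms=3/5b
3) 1384.615ms=18/5b +230.769ms=3/5b
4) 1615.385ms=21/5b +230.769ms=3/5b
5) 1846.154ms=24/5b +230.769ms=3/5b
6) 2076.923ms=27/5b +230.769ms=3/5b
Σ=6b of 6 (156bpm 6/8) — PASS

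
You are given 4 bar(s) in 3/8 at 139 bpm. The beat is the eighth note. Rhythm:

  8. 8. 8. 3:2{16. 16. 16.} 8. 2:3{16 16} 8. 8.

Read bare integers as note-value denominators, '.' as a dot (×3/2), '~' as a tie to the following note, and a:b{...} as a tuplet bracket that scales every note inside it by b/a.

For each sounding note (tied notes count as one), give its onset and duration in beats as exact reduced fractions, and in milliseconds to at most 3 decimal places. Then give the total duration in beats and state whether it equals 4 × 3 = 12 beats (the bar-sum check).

1) 0.0ms=0b +647.482ms=3/2b
2) 647.482ms=3/2b +647.482ms=3/2b
3) 1294.964ms=3b +647.482ms=3/2b
4) 1942.446ms=9/2b +215.827ms=1/2b
5) 2158.273ms=5b +215.827ms=1/2b
6) 2374.101ms=11/2b +215.827ms=1/2b
7) 2589.928ms=6b +647.482ms=3/2b
8) 3237.41ms=15/2b +323.741ms=3/4b
9) 3561.151ms=33/4b +323.741ms=3/4b
10) 3884.892ms=9b +647.482ms=3/2b
11) 4532.374ms=21/2b +647.482ms=3/2b
Σ=12b of 12 (139bpm 3/8) — PASS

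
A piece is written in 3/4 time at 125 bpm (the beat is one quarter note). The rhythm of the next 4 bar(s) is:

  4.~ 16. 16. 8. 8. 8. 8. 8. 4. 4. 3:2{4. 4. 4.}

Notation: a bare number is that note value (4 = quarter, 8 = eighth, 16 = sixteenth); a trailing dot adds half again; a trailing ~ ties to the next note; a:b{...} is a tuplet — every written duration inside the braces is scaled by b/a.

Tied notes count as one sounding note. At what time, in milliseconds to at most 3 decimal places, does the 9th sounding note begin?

note 9 onset = 15/2b = 3600.0ms

1. 0.0ms @ 0 + 900.0ms (15/8)
2. 900.0ms @ 15/8 + 180.0ms (3/8)
3. 1080.0ms @ 9/4 + 360.0ms (3/4)
4. 1440.0ms @ 3 + 360.0ms (3/4)
5. 1800.0ms @ 15/4 + 360.0ms (3/4)
6. 2160.0ms @ 9/2 + 360.0ms (3/4)
7. 2520.0ms @ 21/4 + 360.0ms (3/4)
8. 2880.0ms @ 6 + 720.0ms (3/2)
9. 3600.0ms @ 15/2 + 720.0ms (3/2)
10. 4320.0ms @ 9 + 480.0ms (1)
11. 4800.0ms @ 10 + 480.0ms (1)
12. 5280.0ms @ 11 + 480.0ms (1)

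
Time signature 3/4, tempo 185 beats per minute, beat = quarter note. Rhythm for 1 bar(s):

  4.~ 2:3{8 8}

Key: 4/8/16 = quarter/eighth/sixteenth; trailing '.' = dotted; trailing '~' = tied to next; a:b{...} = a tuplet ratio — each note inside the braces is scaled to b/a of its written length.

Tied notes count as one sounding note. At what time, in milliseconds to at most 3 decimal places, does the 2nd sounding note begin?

1. 0.0ms @ 0 + 729.73ms (9/4)
2. 729.73ms @ 9/4 + 243.243ms (3/4)

note 2 onset = 9/4b = 729.73ms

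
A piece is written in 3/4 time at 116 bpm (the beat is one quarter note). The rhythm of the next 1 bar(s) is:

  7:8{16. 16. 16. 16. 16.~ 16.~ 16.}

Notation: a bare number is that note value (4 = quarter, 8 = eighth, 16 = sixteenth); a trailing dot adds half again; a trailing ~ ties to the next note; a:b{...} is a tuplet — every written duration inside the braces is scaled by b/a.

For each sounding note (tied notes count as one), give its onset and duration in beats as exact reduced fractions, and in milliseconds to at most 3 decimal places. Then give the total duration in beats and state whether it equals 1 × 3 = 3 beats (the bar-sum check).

1) 0.0ms=0b +221.675ms=3/7b
2) 221.675ms=3/7b +221.675ms=3/7b
3) 443.35ms=6/7b +221.675ms=3/7b
4) 665.025ms=9/7b +221.675ms=3/7b
5) 886.7ms=12/7b +665.025ms=9/7b
Σ=3b of 3 (116bpm 3/4) — PASS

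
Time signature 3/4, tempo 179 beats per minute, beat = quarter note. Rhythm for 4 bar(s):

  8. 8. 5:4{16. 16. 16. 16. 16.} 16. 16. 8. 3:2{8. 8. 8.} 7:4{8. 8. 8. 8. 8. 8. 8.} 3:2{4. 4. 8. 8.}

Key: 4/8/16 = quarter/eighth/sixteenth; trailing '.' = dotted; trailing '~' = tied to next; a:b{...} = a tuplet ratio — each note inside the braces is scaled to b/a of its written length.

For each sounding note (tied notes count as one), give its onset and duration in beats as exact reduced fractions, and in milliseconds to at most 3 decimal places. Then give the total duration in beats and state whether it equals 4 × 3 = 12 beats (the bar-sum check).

1) 0.0ms=0b +251.397ms=3/4b
2) 251.397ms=3/4b +251.397ms=3/4b
3) 502.793ms=3/2b +100.559ms=3/10b
4) 603.352ms=9/5b +100.559ms=3/10b
5) 703.911ms=21/10b +100.559ms=3/10b
6) 804.469ms=12/5b +100.559ms=3/10b
7) 905.028ms=27/10b +100.559ms=3/10b
8) 1005.587ms=3b +125.698ms=3/8b
9) 1131.285ms=27/8b +125.698ms=3/8b
10) 1256.983ms=15/4b +251.397ms=3/4b
11) 1508.38ms=9/2b +167.598ms=1/2b
12) 1675.978ms=5b +167.598ms=1/2b
13) 1843.575ms=11/2b +167.598ms=1/2b
14) 2011.173ms=6b +143.655ms=3/7b
15) 2154.828ms=45/7b +143.655ms=3/7b
16) 2298.484ms=48/7b +143.655ms=3/7b
17) 2442.139ms=51/7b +143.655ms=3/7b
18) 2585.794ms=54/7b +143.655ms=3/7b
19) 2729.449ms=57/7b +143.655ms=3/7b
20) 2873.105ms=60/7b +143.655ms=3/7b
21) 3016.76ms=9b +335.196ms=1b
22) 3351.955ms=10b +335.196ms=1b
23) 3687.151ms=11b +167.598ms=1/2b
24) 3854.749ms=23/2b +167.598ms=1/2b
Σ=12b of 12 (179bpm 3/4) — PASS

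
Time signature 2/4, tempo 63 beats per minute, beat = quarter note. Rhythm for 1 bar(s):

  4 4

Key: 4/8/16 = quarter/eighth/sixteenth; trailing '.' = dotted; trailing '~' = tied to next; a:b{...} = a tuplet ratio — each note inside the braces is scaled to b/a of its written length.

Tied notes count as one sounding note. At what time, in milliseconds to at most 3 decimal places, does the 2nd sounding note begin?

note 2 onset = 1b = 952.381ms

1. 0.0ms @ 0 + 952.381ms (1)
2. 952.381ms @ 1 + 952.381ms (1)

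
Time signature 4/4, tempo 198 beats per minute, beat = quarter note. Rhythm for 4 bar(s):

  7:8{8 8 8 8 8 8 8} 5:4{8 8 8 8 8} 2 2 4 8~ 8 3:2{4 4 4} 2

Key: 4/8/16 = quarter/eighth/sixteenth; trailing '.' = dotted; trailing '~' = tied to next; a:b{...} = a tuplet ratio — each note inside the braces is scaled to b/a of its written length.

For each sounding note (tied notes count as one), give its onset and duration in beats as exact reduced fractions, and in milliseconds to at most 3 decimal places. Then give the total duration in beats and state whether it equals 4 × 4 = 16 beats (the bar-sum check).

1) 0.0ms=0b +173.16ms=4/7b
2) 173.16ms=4/7b +173.16ms=4/7b
3) 346.32ms=8/7b +173.16ms=4/7b
4) 519.481ms=12/7b +173.16ms=4/7b
5) 692.641ms=16/7b +173.16ms=4/7b
6) 865.801ms=20/7b +173.16ms=4/7b
7) 1038.961ms=24/7b +173.16ms=4/7b
8) 1212.121ms=4b +121.212ms=2/5b
9) 1333.333ms=22/5b +121.212ms=2/5b
10) 1454.545ms=24/5b +121.212ms=2/5b
11) 1575.758ms=26/5b +121.212ms=2/5b
12) 1696.97ms=28/5b +121.212ms=2/5b
13) 1818.182ms=6b +606.061ms=2b
14) 2424.242ms=8b +606.061ms=2b
15) 3030.303ms=10b +303.03ms=1b
16) 3333.333ms=11b +303.03ms=1b
17) 3636.364ms=12b +202.02ms=2/3b
18) 3838.384ms=38/3b +202.02ms=2/3b
19) 4040.404ms=40/3b +202.02ms=2/3b
20) 4242.424ms=14b +606.061ms=2b
Σ=16b of 16 (198bpm 4/4) — PASS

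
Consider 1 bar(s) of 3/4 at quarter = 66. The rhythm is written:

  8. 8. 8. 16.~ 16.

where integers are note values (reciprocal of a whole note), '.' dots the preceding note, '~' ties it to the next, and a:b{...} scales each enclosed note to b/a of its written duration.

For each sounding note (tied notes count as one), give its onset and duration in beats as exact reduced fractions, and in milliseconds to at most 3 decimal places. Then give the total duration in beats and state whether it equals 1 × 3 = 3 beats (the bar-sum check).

1) 0.0ms=0b +681.818ms=3/4b
2) 681.818ms=3/4b +681.818ms=3/4b
3) 1363.636ms=3/2b +681.818ms=3/4b
4) 2045.455ms=9/4b +681.818ms=3/4b
Σ=3b of 3 (66bpm 3/4) — PASS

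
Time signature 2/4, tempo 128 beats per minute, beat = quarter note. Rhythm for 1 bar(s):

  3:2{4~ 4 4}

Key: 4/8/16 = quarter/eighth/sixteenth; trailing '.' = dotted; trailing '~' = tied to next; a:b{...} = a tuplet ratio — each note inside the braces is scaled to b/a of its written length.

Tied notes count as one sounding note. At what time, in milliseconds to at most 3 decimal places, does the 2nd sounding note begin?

1. 0.0ms @ 0 + 625.0ms (4/3)
2. 625.0ms @ 4/3 + 312.5ms (2/3)

note 2 onset = 4/3b = 625.0ms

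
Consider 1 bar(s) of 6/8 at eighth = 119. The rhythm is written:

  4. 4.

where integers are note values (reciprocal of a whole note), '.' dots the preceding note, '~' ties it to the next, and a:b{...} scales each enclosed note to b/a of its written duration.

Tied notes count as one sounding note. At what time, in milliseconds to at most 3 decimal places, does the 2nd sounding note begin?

note 2 onset = 3b = 1512.605ms

1. 0.0ms @ 0 + 1512.605ms (3)
2. 1512.605ms @ 3 + 1512.605ms (3)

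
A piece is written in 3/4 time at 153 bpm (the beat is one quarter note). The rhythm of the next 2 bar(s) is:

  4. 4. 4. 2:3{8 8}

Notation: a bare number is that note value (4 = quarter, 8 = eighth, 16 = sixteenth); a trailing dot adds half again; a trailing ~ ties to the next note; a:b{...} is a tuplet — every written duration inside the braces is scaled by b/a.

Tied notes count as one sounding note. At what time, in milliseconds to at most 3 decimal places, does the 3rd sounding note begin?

note 3 onset = 3b = 1176.471ms

1. 0.0ms @ 0 + 588.235ms (3/2)
2. 588.235ms @ 3/2 + 588.235ms (3/2)
3. 1176.471ms @ 3 + 588.235ms (3/2)
4. 1764.706ms @ 9/2 + 294.118ms (3/4)
5. 2058.824ms @ 21/4 + 294.118ms (3/4)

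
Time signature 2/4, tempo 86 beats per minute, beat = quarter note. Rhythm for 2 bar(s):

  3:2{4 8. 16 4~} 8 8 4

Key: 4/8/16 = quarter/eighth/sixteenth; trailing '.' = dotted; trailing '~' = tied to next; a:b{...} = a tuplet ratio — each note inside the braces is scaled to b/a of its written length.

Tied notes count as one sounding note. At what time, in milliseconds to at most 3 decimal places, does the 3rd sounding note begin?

note 3 onset = 7/6b = 813.953ms

1. 0.0ms @ 0 + 465.116ms (2/3)
2. 465.116ms @ 2/3 + 348.837ms (1/2)
3. 813.953ms @ 7/6 + 116.279ms (1/6)
4. 930.233ms @ 4/3 + 813.953ms (7/6)
5. 1744.186ms @ 5/2 + 348.837ms (1/2)
6. 2093.023ms @ 3 + 697.674ms (1)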